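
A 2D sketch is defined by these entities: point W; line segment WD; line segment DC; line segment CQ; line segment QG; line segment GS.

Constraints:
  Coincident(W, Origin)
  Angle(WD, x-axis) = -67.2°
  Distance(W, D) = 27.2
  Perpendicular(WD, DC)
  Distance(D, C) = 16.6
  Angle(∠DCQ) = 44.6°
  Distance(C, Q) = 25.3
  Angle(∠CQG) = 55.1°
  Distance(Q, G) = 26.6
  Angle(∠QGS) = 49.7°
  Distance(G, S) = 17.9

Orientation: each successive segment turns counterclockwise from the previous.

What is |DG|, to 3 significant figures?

10.3

∠DCQ = 44.6° gives CQ at 158° from the x-axis; with |CQ| = 25.3, Q = (2.35, -9.25). ∠CQG = 55.1° gives QG at -76.9° from the x-axis; with |QG| = 26.6, G = (8.38, -35.2). Then |DG| = |G − D| = 10.3.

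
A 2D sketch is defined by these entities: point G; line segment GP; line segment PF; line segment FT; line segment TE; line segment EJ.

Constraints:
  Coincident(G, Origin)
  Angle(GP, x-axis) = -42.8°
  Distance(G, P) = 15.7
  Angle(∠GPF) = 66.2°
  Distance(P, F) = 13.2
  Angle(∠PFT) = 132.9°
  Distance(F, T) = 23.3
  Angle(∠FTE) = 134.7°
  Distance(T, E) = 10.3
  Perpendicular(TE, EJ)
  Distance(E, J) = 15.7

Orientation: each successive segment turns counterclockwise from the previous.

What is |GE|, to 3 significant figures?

25.8

∠PFT = 132.9° gives FT at 118° from the x-axis; with |FT| = 23.3, T = (4.84, 22.4). ∠FTE = 134.7° gives TE at 163° from the x-axis; with |TE| = 10.3, E = (-5.03, 25.3). Then |GE| = |E − G| = 25.8.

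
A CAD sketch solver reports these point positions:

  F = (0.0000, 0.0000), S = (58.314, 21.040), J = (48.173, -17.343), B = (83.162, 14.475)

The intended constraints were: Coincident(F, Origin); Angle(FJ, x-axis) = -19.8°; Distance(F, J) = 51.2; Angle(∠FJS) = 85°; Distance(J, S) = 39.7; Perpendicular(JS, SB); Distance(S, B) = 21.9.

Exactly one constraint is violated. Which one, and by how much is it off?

Distance(S, B) = 21.9 — off by 3.80.

F = (0.00, 0.00) ✓; FJ at -19.80° ✓; |FJ| = 51.20 ✓; ∠FJS = 85.00° ✓; |JS| = 39.70 ✓; ∠(JS, SB) = 90.00° ✓; |SB| = 25.70 ✗.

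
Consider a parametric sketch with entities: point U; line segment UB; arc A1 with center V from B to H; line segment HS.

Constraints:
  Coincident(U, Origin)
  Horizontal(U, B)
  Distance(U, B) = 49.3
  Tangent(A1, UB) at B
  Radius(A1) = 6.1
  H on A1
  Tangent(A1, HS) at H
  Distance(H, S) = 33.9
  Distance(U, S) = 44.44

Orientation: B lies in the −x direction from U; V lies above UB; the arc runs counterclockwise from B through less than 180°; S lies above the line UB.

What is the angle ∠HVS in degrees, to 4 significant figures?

79.80°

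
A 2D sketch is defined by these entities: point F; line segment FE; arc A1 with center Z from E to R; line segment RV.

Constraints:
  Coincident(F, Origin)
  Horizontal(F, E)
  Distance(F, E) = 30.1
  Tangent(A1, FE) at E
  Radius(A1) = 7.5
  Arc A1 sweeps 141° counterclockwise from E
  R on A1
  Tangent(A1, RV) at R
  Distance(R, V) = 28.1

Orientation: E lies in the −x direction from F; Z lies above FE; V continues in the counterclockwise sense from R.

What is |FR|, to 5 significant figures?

28.667

F is at the origin; F and E share the same y with |FE| = 30.1 and E on the −x side, so E = (-30.100, 0.0000). Tangency of A1 to FE means the radius ZE is perpendicular to FE, so Z = E + (0, 7.5) = (-30.100, 7.5000). On A1, E sits at bearing -90° from Z; a 141° counterclockwise sweep puts R at bearing 51°, so R = Z + 7.5·(cos 51°, sin 51°) = (-25.380, 13.329). Then |FR| = |R − F| = 28.667.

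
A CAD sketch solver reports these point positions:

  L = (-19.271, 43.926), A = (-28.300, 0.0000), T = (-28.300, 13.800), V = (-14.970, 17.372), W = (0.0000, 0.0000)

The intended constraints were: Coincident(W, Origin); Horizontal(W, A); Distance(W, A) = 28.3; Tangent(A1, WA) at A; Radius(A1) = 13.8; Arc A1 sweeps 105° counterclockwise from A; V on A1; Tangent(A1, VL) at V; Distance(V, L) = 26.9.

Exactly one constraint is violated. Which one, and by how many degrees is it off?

Tangent(A1, VL) at V — off by 5.80°.

W = (0.00, 0.00) ✓; W.y = 0.00, A.y = 0.00 ✓; |WA| = 28.30 ✓; ∠(TA, AW) = 90.00° ✓; |TA| = 13.80 ✓; bearing(T→V) − bearing(T→A) = 105.0° ✓; |TV| = 13.80 ✓; ∠(TV, VL) = 95.80° ✗; |VL| = 26.90 ✓.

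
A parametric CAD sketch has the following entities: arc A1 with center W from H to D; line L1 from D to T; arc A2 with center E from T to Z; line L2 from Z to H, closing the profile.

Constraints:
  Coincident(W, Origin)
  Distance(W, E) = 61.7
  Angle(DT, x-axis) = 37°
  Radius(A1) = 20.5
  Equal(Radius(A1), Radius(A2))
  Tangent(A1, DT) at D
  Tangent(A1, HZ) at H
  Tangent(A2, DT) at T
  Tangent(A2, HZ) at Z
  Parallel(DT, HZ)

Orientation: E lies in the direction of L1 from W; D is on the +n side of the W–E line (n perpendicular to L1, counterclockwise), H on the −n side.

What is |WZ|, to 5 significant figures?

65.016

The slot axis is L1's direction at 37.0°, so u = (cos 37.0°, sin 37.0°) = (0.79864, 0.60182) and n = (−sin 37.0°, cos 37.0°) = (-0.60182, 0.79864). W is at the origin and E lies 61.7 along u from W, so E = 61.7·u = (49.276, 37.132). Tangency of A1 to both parallel lines with radius 20.5 puts D and H at W ± 20.5·n: D = (-12.337, 16.372), H = (12.337, -16.372). Equal radii place T and Z the same way about E: T = E + 20.5·n = (36.939, 53.504), Z = E − 20.5·n = (61.613, 20.760). Then |WZ| = |Z − W| = 65.016.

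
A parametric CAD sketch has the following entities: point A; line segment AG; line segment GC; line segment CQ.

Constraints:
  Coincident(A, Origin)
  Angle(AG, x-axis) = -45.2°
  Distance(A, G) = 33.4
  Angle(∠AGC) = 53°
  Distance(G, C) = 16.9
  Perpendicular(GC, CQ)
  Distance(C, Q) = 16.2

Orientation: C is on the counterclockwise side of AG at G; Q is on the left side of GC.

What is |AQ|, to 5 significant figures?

10.953

A is at the origin; AG runs at -45.2° with length 33.4, so G = 33.4·(cos -45.2°, sin -45.2°) = (23.535, -23.700). ∠AGC = 53.0°, so GC runs at -45.2° + (180° − 53.0°) = 81.800° from the x-axis; with |GC| = 16.9, C = G + 16.9·(cos 81.800°, sin 81.800°) = (25.945, -6.9724). GC ⟂ CQ; with |CQ| = 16.2 on the left of GC, Q = C + 16.2·(-0.98978, 0.14263) = (9.9108, -4.6619). Then |AQ| = |Q − A| = 10.953.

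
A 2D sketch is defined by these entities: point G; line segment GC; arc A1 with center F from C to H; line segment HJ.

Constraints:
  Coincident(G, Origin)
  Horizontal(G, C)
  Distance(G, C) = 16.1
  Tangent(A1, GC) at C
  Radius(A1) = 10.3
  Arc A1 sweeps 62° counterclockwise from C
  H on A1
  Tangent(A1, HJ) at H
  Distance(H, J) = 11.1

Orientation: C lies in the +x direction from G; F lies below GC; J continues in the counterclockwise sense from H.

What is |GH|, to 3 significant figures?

8.88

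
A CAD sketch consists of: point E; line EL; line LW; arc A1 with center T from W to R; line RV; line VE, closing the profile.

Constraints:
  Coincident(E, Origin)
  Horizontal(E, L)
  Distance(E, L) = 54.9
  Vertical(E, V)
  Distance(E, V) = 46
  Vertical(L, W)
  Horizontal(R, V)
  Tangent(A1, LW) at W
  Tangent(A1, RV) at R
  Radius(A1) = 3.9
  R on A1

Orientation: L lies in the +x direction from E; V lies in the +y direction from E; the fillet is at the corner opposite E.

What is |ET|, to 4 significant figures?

66.13

EV is vertical with |EV| = 46.0 and V on the +y side, so V = (0.000, 46.00). The virtual corner opposite E is at (54.90, 46.00). The tangent condition forces TW to be normal to LW and A1 meets RV tangentially, so TR is at right angles to RV, with radius 3.9, so the center T sits 3.9 in from both sides at T = (51.00, 42.10). Then |ET| = |T − E| = 66.13.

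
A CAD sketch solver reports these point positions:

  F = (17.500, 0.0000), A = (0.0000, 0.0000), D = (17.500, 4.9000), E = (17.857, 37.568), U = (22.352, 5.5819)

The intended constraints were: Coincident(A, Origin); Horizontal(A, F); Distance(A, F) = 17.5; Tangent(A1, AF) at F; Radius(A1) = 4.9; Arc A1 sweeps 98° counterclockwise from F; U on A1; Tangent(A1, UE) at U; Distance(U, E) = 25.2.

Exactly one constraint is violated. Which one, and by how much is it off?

Distance(U, E) = 25.2 — off by 7.10.

A = (0.00, 0.00) ✓; A.y = 0.00, F.y = 0.00 ✓; |AF| = 17.50 ✓; ∠(DF, FA) = 90.00° ✓; |DF| = 4.900 ✓; bearing(D→U) − bearing(D→F) = 98.00° ✓; |DU| = 4.900 ✓; ∠(DU, UE) = 90.00° ✓; |UE| = 32.30 ✗.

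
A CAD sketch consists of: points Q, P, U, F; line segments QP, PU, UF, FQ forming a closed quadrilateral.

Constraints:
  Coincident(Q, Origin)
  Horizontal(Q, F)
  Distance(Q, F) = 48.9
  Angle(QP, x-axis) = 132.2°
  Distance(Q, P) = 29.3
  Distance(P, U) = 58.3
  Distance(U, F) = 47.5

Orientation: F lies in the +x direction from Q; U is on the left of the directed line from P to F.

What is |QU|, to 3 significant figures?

56.3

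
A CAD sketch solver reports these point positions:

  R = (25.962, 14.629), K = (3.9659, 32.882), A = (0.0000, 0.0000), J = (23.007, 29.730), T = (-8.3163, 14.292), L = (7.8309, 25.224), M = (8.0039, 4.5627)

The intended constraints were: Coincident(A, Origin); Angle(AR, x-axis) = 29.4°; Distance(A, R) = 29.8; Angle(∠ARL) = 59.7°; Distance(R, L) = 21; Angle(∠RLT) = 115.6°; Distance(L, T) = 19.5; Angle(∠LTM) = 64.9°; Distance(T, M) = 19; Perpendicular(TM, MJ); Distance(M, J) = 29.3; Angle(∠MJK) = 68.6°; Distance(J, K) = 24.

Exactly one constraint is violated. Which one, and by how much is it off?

Distance(J, K) = 24 — off by 4.70.

A = (0.00, 0.00) ✓; AR at 29.40° ✓; |AR| = 29.80 ✓; ∠ARL = 59.70° ✓; |RL| = 21.00 ✓; ∠RLT = 115.6° ✓; |LT| = 19.50 ✓; ∠LTM = 64.90° ✓; |TM| = 19.00 ✓; ∠(TM, MJ) = 90.00° ✓; |MJ| = 29.30 ✓; ∠MJK = 68.60° ✓; |JK| = 19.30 ✗.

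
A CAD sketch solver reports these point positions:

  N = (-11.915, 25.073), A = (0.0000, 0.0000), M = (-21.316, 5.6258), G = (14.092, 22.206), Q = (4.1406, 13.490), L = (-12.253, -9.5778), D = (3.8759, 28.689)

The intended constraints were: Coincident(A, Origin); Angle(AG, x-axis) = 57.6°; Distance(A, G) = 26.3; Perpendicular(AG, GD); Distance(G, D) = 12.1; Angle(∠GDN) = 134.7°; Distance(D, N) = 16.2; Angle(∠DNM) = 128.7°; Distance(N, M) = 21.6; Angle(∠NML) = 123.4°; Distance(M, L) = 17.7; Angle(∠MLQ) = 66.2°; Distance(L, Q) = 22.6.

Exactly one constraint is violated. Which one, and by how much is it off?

Distance(L, Q) = 22.6 — off by 5.70.

A = (0.00, 0.00) ✓; AG at 57.60° ✓; |AG| = 26.30 ✓; ∠(AG, GD) = 90.00° ✓; |GD| = 12.10 ✓; ∠GDN = 134.7° ✓; |DN| = 16.20 ✓; ∠DNM = 128.7° ✓; |NM| = 21.60 ✓; ∠NML = 123.4° ✓; |ML| = 17.70 ✓; ∠MLQ = 66.20° ✓; |LQ| = 28.30 ✗.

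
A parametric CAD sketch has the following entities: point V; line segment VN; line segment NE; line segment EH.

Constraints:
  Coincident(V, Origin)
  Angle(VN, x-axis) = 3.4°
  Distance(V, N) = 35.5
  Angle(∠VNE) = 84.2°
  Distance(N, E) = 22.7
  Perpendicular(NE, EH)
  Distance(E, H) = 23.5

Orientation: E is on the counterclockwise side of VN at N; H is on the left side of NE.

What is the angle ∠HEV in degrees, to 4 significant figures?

28.42°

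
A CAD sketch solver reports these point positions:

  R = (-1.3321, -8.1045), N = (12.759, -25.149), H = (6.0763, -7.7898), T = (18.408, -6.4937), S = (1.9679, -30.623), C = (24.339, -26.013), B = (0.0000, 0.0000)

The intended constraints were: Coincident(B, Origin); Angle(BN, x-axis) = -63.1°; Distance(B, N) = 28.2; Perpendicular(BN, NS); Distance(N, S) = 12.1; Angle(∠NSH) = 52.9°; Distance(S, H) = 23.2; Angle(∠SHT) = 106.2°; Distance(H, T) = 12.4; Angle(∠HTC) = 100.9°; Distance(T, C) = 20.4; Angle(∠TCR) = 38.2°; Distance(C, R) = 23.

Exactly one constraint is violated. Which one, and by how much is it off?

Distance(C, R) = 23 — off by 8.30.

B = (0.00, 0.00) ✓; BN at -63.10° ✓; |BN| = 28.20 ✓; ∠(BN, NS) = 90.00° ✓; |NS| = 12.10 ✓; ∠NSH = 52.90° ✓; |SH| = 23.20 ✓; ∠SHT = 106.2° ✓; |HT| = 12.40 ✓; ∠HTC = 100.9° ✓; |TC| = 20.40 ✓; ∠TCR = 38.20° ✓; |CR| = 31.30 ✗.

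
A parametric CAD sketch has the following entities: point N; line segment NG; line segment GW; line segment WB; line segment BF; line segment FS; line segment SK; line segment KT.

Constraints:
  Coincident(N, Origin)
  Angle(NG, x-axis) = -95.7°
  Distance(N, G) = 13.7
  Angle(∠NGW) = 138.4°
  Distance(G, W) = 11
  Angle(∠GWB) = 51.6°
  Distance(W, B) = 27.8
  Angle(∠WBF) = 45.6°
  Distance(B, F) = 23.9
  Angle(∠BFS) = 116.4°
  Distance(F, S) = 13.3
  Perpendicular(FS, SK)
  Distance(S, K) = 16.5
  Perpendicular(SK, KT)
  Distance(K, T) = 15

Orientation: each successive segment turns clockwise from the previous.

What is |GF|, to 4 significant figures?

9.461

N is at the origin; NG runs at -95.7° with length 13.7, so G = (-1.361, -13.63). ∠NGW = 138.4° gives GW at -137.3° from the x-axis; with |GW| = 11.0, W = (-9.445, -21.09). ∠GWB = 51.6° gives WB at 94.30° from the x-axis; with |WB| = 27.8, B = (-11.53, 6.630). ∠WBF = 45.6° gives BF at -40.10° from the x-axis; with |BF| = 23.9, F = (6.752, -8.765). Then |GF| = |F − G| = 9.461.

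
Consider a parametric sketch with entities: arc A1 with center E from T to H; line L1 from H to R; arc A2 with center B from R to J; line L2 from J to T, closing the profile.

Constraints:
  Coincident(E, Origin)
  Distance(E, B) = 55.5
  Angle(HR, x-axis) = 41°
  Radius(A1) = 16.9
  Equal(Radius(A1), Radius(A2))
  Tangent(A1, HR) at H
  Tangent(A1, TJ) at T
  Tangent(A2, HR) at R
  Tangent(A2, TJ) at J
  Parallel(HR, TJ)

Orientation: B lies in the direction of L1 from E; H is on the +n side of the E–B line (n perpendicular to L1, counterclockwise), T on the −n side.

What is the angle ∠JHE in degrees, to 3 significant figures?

58.7°

The slot axis is L1's direction at 41.0°, so u = (cos 41.0°, sin 41.0°) = (0.755, 0.656) and n = (−sin 41.0°, cos 41.0°) = (-0.656, 0.755). E is at the origin and B lies 55.5 along u from E, so B = 55.5·u = (41.9, 36.4). Tangency of A1 to both parallel lines with radius 16.9 puts H and T at E ± 16.9·n: H = (-11.1, 12.8), T = (11.1, -12.8). Equal radii place R and J the same way about B: R = B + 16.9·n = (30.8, 49.2), J = B − 16.9·n = (53.0, 23.7). Then cos ∠JHE = HJ·HE / (|HJ||HE|), giving 58.7°.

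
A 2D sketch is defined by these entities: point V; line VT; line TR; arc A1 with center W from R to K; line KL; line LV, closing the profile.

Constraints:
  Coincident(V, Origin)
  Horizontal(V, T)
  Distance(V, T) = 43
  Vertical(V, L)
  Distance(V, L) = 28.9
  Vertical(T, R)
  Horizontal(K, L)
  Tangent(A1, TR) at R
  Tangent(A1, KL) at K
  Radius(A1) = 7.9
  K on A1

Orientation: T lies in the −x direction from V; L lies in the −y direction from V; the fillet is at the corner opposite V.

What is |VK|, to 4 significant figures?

45.47

V is at the origin; V and T share the same y with |VT| = 43.0 and T on the −x side, so T = (-43.00, 0.000). VL is vertical with |VL| = 28.9 and L on the −y side, so L = (0.000, -28.90). The virtual corner opposite V is at (-43.00, -28.90). Since A1 is tangent to TR there, WR ⟂ TR and the tangent condition forces WK to be normal to KL, with radius 7.9, so the center W sits 7.9 in from both sides at W = (-35.10, -21.00). That places the tangent points at R = (-43.00, -21.00) on TR and K = (-35.10, -28.90) on KL. Then |VK| = |K − V| = 45.47.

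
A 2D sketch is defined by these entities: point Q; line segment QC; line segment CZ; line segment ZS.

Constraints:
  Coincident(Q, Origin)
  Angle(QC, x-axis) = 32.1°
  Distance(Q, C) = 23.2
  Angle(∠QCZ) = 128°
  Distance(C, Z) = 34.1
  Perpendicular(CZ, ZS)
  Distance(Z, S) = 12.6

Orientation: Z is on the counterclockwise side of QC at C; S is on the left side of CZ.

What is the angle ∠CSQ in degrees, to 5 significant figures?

26.977°

Q is at the origin; QC runs at 32.1° with length 23.2, so C = 23.2·(cos 32.1°, sin 32.1°) = (19.653, 12.328). ∠QCZ = 128.0°, so CZ runs at 32.1° + (180° − 128.0°) = 84.100° from the x-axis; with |CZ| = 34.1, Z = C + 34.1·(cos 84.100°, sin 84.100°) = (23.158, 46.248). CZ is perpendicular to ZS; with |ZS| = 12.6 on the left of CZ, S = Z + 12.6·(-0.99470, 0.10279) = (10.625, 47.543). Then cos ∠CSQ = SC·SQ / (|SC||SQ|), giving 26.977°.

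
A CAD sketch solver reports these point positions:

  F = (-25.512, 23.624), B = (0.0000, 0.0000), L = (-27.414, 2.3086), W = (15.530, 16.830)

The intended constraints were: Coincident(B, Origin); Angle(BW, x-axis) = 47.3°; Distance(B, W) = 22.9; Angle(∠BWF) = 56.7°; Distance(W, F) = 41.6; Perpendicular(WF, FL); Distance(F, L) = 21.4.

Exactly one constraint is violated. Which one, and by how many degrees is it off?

Perpendicular(WF, FL) — off by 4.30°.

B = (0.00, 0.00) ✓; BW at 47.30° ✓; |BW| = 22.90 ✓; ∠BWF = 56.70° ✓; |WF| = 41.60 ✓; ∠(WF, FL) = 94.30° ✗; |FL| = 21.40 ✓.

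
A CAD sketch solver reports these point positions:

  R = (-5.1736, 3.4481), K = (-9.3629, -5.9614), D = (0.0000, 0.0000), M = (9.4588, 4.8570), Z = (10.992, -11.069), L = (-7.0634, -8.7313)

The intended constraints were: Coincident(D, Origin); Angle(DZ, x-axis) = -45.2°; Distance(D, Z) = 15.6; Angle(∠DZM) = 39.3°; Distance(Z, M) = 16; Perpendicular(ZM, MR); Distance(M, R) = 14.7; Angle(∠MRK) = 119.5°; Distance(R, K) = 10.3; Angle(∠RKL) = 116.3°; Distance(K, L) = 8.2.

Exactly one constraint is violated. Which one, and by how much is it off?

Distance(K, L) = 8.2 — off by 4.60.

D = (0.00, 0.00) ✓; DZ at -45.20° ✓; |DZ| = 15.60 ✓; ∠DZM = 39.30° ✓; |ZM| = 16.00 ✓; ∠(ZM, MR) = 90.00° ✓; |MR| = 14.70 ✓; ∠MRK = 119.5° ✓; |RK| = 10.30 ✓; ∠RKL = 116.3° ✓; |KL| = 3.600 ✗.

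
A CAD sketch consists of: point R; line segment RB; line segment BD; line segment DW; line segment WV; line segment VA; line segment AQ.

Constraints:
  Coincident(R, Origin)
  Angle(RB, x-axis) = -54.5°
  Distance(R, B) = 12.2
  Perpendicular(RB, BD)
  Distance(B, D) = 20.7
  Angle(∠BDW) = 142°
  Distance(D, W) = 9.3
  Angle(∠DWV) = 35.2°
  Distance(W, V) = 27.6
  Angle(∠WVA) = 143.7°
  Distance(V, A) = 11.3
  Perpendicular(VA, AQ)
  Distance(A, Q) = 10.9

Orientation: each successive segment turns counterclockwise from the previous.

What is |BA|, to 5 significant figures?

8.7509

R is at the origin; RB runs at -54.5° with length 12.2, so B = (7.0846, -9.9322). RB is perpendicular to BD, so BD runs at 35.500°; with |BD| = 20.7, D = (23.937, 2.0883). ∠BDW = 142.0° gives DW at 73.500° from the x-axis; with |DW| = 9.3, W = (26.578, 11.005). ∠DWV = 35.2° gives WV at -141.70° from the x-axis; with |WV| = 27.6, V = (4.9183, -6.1005). ∠WVA = 143.7° gives VA at -105.40° from the x-axis; with |VA| = 11.3, A = (1.9175, -16.995). Then |BA| = |A − B| = 8.7509.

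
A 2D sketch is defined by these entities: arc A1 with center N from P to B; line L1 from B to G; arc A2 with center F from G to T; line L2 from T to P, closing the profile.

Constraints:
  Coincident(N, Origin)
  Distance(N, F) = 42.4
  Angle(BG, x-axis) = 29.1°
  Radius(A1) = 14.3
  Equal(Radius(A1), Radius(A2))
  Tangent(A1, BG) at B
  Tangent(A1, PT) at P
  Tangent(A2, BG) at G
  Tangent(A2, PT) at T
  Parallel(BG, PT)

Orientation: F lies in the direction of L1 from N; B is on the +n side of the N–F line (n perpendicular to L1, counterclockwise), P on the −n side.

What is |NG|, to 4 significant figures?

44.75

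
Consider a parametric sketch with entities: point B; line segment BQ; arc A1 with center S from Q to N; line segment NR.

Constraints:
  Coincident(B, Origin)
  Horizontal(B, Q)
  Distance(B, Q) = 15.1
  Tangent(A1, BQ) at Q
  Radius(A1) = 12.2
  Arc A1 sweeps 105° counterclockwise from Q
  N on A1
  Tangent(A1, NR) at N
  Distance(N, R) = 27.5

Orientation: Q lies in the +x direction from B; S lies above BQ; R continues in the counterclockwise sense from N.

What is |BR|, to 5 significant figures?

46.347

B is at the origin; BQ is horizontal with |BQ| = 15.1 and Q on the +x side, so Q = (15.100, 0.0000). The tangent condition forces SQ to be normal to BQ, so S = Q + (0, 12.2) = (15.100, 12.200). On A1, Q sits at bearing -90° from S; a 105° counterclockwise sweep puts N at bearing 15°, so N = S + 12.2·(cos 15°, sin 15°) = (26.884, 15.358). The tangent condition forces SN to be normal to NR, so NR runs along (−sin 15°, cos 15°); with |NR| = 27.5, R = (19.767, 41.921). Then |BR| = |R − B| = 46.347.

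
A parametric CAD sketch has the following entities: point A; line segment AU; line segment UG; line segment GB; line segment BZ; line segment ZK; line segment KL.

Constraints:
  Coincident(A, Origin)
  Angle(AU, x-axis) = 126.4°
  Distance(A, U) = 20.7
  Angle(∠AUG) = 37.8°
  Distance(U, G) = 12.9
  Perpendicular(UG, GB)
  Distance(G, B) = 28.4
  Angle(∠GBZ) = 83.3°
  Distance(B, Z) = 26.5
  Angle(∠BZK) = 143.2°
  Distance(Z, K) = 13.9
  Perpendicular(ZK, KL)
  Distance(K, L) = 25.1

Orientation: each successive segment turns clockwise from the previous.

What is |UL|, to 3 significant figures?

6.70

∠BZK = 143.2° gives ZK at 121° from the x-axis; with |ZK| = 13.9, K = (-39.2, 7.91). The perpendicularity gives KL at right angles to ZK, so KL runs at 30.7°; with |KL| = 25.1, L = (-17.6, 20.7). Then |UL| = |L − U| = 6.70.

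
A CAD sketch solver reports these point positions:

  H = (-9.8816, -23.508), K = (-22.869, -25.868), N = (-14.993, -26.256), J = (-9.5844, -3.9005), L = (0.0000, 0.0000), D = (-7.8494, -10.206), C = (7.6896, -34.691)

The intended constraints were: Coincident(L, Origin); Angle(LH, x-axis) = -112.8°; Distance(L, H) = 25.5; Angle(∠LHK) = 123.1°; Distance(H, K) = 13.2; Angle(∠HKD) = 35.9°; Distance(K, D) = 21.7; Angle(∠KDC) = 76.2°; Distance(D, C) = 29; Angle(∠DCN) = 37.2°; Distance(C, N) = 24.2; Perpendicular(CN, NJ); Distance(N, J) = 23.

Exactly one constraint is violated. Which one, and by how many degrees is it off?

Perpendicular(CN, NJ) — off by 6.80°.

L = (0.00, 0.00) ✓; LH at -112.8° ✓; |LH| = 25.50 ✓; ∠LHK = 123.1° ✓; |HK| = 13.20 ✓; ∠HKD = 35.90° ✓; |KD| = 21.70 ✓; ∠KDC = 76.20° ✓; |DC| = 29.00 ✓; ∠DCN = 37.20° ✓; |CN| = 24.20 ✓; ∠(CN, NJ) = 83.20° ✗; |NJ| = 23.00 ✓.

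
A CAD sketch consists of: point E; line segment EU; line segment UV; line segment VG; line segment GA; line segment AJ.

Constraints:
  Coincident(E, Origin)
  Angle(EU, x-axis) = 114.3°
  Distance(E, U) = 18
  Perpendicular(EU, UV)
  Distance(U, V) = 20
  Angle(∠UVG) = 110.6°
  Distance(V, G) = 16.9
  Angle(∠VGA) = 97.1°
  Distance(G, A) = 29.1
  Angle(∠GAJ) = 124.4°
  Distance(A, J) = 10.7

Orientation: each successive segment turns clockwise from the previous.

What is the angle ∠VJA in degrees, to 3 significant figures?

67.6°

E is at the origin; EU runs at 114.3° with length 18.0, so U = (-7.41, 16.4). The perpendicularity gives UV at right angles to EU, so UV runs at 24.3°; with |UV| = 20.0, V = (10.8, 24.6). ∠UVG = 110.6° gives VG at -45.1° from the x-axis; with |VG| = 16.9, G = (22.8, 12.7). ∠VGA = 97.1° gives GA at -128° from the x-axis; with |GA| = 29.1, A = (4.83, -10.3). ∠GAJ = 124.4° gives AJ at 176° from the x-axis; with |AJ| = 10.7, J = (-5.84, -9.59). Then cos ∠VJA = JV·JA / (|JV||JA|), giving 67.6°.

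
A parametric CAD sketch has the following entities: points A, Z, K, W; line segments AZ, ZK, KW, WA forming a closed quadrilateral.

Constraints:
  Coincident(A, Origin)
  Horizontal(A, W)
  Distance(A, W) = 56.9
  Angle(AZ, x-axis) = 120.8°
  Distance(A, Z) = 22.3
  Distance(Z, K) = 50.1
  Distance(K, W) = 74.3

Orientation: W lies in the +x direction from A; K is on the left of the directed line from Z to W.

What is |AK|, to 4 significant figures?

63.42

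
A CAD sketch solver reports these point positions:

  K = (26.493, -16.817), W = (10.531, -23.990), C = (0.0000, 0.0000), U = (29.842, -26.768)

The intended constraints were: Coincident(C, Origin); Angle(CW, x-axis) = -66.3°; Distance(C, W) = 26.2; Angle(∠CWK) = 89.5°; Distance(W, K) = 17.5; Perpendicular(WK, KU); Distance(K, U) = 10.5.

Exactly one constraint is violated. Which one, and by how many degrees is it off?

Perpendicular(WK, KU) — off by 5.60°.

C = (0.00, 0.00) ✓; CW at -66.30° ✓; |CW| = 26.20 ✓; ∠CWK = 89.50° ✓; |WK| = 17.50 ✓; ∠(WK, KU) = 95.60° ✗; |KU| = 10.50 ✓.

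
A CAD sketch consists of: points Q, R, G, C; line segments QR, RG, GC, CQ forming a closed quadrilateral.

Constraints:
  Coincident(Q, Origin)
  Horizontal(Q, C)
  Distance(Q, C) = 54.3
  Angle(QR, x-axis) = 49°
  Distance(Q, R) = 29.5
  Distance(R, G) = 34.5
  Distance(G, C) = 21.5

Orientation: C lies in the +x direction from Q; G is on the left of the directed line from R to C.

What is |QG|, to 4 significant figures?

57.98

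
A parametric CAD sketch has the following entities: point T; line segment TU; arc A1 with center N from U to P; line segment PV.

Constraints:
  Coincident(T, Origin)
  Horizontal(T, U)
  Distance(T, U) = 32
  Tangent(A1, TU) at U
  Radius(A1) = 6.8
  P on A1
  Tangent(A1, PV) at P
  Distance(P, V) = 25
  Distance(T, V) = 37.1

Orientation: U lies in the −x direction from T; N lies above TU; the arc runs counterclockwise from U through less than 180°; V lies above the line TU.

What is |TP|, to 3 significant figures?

25.9

Checks: |NP| = 6.800 ✓; ∠(NP, PV) = 90.00° ✓; |PV| = 25.00 ✓; |TV| = 37.10 ✓.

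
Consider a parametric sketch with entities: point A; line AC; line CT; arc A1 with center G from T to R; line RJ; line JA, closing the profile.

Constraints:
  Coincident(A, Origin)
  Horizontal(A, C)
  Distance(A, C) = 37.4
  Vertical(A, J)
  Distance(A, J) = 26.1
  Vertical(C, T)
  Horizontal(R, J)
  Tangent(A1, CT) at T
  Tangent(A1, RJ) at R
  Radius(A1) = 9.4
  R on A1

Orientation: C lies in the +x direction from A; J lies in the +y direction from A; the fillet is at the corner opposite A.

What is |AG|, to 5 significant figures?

32.602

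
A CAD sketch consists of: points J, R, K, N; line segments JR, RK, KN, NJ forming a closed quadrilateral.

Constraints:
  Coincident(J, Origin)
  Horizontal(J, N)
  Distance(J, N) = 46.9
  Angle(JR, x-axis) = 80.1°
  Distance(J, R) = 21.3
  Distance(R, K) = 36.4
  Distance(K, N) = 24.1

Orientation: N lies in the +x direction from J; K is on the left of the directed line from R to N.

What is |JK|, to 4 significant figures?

46.19

Checks: |RK| = 36.40 ✓; |KN| = 24.10 ✓.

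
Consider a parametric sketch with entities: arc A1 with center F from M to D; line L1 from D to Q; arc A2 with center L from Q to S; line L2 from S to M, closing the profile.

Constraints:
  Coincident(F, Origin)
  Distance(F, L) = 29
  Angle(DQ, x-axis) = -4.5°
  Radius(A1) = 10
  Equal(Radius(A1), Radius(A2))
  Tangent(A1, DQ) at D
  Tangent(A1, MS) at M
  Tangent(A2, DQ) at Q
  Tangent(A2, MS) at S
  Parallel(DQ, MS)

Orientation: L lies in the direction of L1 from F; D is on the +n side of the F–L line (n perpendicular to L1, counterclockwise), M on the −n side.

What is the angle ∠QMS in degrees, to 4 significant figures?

34.59°

The slot axis is L1's direction at -4.5°, so u = (cos -4.5°, sin -4.5°) = (0.9969, -0.07846) and n = (−sin -4.5°, cos -4.5°) = (0.07846, 0.9969). F is at the origin and L lies 29.0 along u from F, so L = 29.0·u = (28.91, -2.275). Tangency of A1 to both parallel lines with radius 10.0 puts D and M at F ± 10.0·n: D = (0.7846, 9.969), M = (-0.7846, -9.969). Equal radii place Q and S the same way about L: Q = L + 10.0·n = (29.70, 7.694), S = L − 10.0·n = (28.13, -12.24). Then cos ∠QMS = MQ·MS / (|MQ||MS|), giving 34.59°.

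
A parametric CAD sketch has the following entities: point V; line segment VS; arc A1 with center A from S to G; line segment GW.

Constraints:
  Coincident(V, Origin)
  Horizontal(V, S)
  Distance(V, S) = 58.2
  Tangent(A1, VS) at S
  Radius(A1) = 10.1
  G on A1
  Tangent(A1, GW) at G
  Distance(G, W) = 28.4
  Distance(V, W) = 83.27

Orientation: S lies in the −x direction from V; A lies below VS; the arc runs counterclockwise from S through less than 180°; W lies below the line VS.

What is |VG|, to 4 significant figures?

68.30

V is at the origin; VS is horizontal with |VS| = 58.2 and S on the −x side, so S = (-58.20, 0.000). The tangent condition forces AS to be normal to VS, so A = S + (0, -10.1) = (-58.20, -10.10). Since AG ⟂ GW (tangency), |AW| = √(10.1² + 28.4²) = 30.14 regardless of where G sits on A1. So W lies on both circle(V, 83.27) and circle(A, 30.14); the below-VS intersection is W = (-75.73, -34.62). G is the foot of the tangent from W: G = (-67.91, -7.318).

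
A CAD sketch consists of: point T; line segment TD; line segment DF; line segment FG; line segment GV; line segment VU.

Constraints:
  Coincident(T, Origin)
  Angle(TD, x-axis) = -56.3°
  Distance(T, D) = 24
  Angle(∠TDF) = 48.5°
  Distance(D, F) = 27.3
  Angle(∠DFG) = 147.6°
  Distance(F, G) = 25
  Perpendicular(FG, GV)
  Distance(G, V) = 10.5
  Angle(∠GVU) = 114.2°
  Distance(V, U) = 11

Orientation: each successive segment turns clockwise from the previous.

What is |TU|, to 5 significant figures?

16.221

T is at the origin; TD runs at -56.3° with length 24.0, so D = (13.316, -19.967). ∠TDF = 48.5° gives DF at 172.20° from the x-axis; with |DF| = 27.3, F = (-13.731, -16.262). ∠DFG = 147.6° gives FG at 139.80° from the x-axis; with |FG| = 25.0, G = (-32.826, -0.12542). The perpendicularity gives GV at right angles to FG, so GV runs at 49.800°; with |GV| = 10.5, V = (-26.049, 7.8944). ∠GVU = 114.2° gives VU at -16.000° from the x-axis; with |VU| = 11.0, U = (-15.475, 4.8624). Then |TU| = |U − T| = 16.221.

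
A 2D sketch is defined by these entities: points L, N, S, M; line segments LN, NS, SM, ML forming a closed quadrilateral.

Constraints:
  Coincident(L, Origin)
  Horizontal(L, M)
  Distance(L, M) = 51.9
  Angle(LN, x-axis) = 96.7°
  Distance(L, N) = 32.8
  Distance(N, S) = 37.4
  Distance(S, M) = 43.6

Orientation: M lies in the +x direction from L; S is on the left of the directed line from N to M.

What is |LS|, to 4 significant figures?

51.28

L is at the origin; LM is horizontal with |LM| = 51.9 and M in +x, so M = (51.9, 0). LN runs at 96.7° with |LN| = 32.8, so N = (-3.827, 32.58). S is determined by |NS| = 37.4 and |SM| = 43.6 together: it lies at the intersection of circle(N, 37.4) and circle(M, 43.6). With |NM| = 64.55, the foot of the radical line on NM is 28.38 from N and the perpendicular offset is √(37.4² − 28.38²) = 24.35. Taking the left-of-NM solution: S = (32.97, 39.28).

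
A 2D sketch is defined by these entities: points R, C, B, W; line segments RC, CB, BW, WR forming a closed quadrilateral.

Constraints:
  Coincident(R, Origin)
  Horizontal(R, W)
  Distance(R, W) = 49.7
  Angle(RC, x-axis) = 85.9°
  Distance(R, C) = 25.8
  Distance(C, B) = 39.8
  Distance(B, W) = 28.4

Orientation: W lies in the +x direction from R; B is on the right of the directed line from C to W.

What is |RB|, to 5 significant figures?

23.999

Checks: |CB| = 39.80 ✓; |BW| = 28.40 ✓.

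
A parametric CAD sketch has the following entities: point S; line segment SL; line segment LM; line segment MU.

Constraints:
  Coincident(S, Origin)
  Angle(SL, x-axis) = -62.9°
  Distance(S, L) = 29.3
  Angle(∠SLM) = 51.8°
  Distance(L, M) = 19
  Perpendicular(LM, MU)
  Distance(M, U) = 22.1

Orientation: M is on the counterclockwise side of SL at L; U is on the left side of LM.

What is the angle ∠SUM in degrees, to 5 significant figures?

136.43°

S is at the origin; SL runs at -62.9° with length 29.3, so L = 29.3·(cos -62.9°, sin -62.9°) = (13.347, -26.083). ∠SLM = 51.8°, so LM runs at -62.9° + (180° − 51.8°) = 65.300° from the x-axis; with |LM| = 19.0, M = L + 19.0·(cos 65.300°, sin 65.300°) = (21.287, -8.8216). LM is perpendicular to MU; with |MU| = 22.1 on the left of LM, U = M + 22.1·(-0.90851, 0.41787) = (1.2089, 0.41328). Then cos ∠SUM = US·UM / (|US||UM|), giving 136.43°.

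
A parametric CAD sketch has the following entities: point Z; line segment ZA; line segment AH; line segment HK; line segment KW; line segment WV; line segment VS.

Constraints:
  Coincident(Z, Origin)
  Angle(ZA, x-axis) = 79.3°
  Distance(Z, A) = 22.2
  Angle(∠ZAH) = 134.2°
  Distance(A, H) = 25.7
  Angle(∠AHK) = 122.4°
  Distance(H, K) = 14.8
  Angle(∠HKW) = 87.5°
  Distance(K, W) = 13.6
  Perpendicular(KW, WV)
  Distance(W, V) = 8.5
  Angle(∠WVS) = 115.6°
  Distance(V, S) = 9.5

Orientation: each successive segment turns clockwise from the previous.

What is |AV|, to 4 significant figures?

21.25

Z is at the origin; ZA runs at 79.3° with length 22.2, so A = (4.122, 21.81). ∠ZAH = 134.2° gives AH at 33.50° from the x-axis; with |AH| = 25.7, H = (25.55, 36.00). ∠AHK = 122.4° gives HK at -24.10° from the x-axis; with |HK| = 14.8, K = (39.06, 29.96). ∠HKW = 87.5° gives KW at -116.6° from the x-axis; with |KW| = 13.6, W = (32.97, 17.79). KW is perpendicular to WV, so WV runs at 153.4°; with |WV| = 8.5, V = (25.37, 21.60). Then |AV| = |V − A| = 21.25.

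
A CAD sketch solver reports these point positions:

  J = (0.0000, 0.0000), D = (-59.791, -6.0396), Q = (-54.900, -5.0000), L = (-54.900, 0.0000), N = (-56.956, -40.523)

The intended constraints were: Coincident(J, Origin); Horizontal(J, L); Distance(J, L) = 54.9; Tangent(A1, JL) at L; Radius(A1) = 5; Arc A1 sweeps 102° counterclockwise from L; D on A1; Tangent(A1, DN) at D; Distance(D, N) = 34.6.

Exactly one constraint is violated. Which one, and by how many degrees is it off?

Tangent(A1, DN) at D — off by 7.30°.

J = (0.00, 0.00) ✓; J.y = 0.00, L.y = 0.00 ✓; |JL| = 54.90 ✓; ∠(QL, LJ) = 90.00° ✓; |QL| = 5.000 ✓; bearing(Q→D) − bearing(Q→L) = 102.0° ✓; |QD| = 5.000 ✓; ∠(QD, DN) = 97.30° ✗; |DN| = 34.60 ✓.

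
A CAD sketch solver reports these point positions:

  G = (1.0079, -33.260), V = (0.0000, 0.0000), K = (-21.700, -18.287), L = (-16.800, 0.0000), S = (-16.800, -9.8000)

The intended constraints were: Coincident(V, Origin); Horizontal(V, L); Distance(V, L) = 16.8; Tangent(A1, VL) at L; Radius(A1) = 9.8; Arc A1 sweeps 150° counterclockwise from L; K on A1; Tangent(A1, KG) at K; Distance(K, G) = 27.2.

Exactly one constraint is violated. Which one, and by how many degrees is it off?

Tangent(A1, KG) at K — off by 3.40°.

V = (0.00, 0.00) ✓; V.y = 0.00, L.y = 0.00 ✓; |VL| = 16.80 ✓; ∠(SL, LV) = 90.00° ✓; |SL| = 9.800 ✓; bearing(S→K) − bearing(S→L) = 150.0° ✓; |SK| = 9.800 ✓; ∠(SK, KG) = 93.40° ✗; |KG| = 27.20 ✓.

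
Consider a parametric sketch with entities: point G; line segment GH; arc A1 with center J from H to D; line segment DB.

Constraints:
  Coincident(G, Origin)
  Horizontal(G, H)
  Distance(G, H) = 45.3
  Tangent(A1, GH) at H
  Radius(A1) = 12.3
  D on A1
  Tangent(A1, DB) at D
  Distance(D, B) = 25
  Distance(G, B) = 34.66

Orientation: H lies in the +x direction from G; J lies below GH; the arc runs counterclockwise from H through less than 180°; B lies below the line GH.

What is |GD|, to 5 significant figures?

35.331

Checks: |GH| = 45.30 ✓; |JD| = 12.30 ✓; ∠(JD, DB) = 90.00° ✓; |DB| = 25.00 ✓; |GB| = 34.66 ✓.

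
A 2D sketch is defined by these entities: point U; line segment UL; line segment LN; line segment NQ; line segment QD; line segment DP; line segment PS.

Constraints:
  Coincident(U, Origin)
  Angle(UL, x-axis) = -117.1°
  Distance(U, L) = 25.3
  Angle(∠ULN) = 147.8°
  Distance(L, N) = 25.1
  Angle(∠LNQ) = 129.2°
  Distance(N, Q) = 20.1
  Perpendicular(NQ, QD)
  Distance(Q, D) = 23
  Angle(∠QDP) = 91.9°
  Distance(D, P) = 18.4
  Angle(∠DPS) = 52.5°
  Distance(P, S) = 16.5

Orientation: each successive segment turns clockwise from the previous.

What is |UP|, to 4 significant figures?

29.42

U is at the origin; UL runs at -117.1° with length 25.3, so L = (-11.53, -22.52). ∠ULN = 147.8° gives LN at -149.3° from the x-axis; with |LN| = 25.1, N = (-33.11, -35.34). ∠LNQ = 129.2° gives NQ at 159.9° from the x-axis; with |NQ| = 20.1, Q = (-51.98, -28.43). NQ is perpendicular to QD, so QD runs at 69.90°; with |QD| = 23.0, D = (-44.08, -6.830). ∠QDP = 91.9° gives DP at -18.20° from the x-axis; with |DP| = 18.4, P = (-26.60, -12.58). Then |UP| = |P − U| = 29.42.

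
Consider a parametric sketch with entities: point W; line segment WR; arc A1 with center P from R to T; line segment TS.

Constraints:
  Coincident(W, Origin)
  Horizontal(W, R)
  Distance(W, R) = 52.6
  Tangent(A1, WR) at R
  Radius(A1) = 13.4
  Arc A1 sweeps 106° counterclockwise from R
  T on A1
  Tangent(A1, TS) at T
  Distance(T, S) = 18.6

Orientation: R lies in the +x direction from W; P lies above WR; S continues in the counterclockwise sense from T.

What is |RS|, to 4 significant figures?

35.82

W is at the origin; WR is horizontal with |WR| = 52.6 and R on the +x side, so R = (52.60, 0.000). Tangency of A1 to WR means the radius PR is perpendicular to WR, so P = R + (0, 13.4) = (52.60, 13.40). On A1, R sits at bearing -90° from P; a 106° counterclockwise sweep puts T at bearing 16°, so T = P + 13.4·(cos 16°, sin 16°) = (65.48, 17.09). A1 meets TS tangentially, so PT is at right angles to TS, so TS runs along (−sin 16°, cos 16°); with |TS| = 18.6, S = (60.35, 34.97). Then |RS| = |S − R| = 35.82.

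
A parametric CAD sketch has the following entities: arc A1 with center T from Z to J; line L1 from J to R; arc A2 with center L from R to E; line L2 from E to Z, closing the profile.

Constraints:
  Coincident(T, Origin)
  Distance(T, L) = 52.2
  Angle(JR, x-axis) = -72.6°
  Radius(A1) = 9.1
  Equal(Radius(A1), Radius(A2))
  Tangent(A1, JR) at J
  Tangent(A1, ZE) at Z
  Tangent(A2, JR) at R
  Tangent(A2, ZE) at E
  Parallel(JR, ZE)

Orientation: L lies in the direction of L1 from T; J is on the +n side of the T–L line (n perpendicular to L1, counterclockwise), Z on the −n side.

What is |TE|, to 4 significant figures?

52.99

The slot axis is L1's direction at -72.6°, so u = (cos -72.6°, sin -72.6°) = (0.2990, -0.9542) and n = (−sin -72.6°, cos -72.6°) = (0.9542, 0.2990). T is at the origin and L lies 52.2 along u from T, so L = 52.2·u = (15.61, -49.81). Tangency of A1 to both parallel lines with radius 9.1 puts J and Z at T ± 9.1·n: J = (8.684, 2.721), Z = (-8.684, -2.721). Equal radii place R and E the same way about L: R = L + 9.1·n = (24.29, -47.09), E = L − 9.1·n = (6.926, -52.53). Then |TE| = |E − T| = 52.99.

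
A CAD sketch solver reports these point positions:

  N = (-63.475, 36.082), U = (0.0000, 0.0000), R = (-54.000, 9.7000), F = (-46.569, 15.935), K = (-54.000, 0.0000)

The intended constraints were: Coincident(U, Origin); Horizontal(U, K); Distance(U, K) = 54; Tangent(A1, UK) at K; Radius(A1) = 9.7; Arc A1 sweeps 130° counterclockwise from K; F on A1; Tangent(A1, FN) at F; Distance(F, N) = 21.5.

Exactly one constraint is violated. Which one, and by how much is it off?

Distance(F, N) = 21.5 — off by 4.80.

U = (0.00, 0.00) ✓; U.y = 0.00, K.y = 0.00 ✓; |UK| = 54.00 ✓; ∠(RK, KU) = 90.00° ✓; |RK| = 9.700 ✓; bearing(R→F) − bearing(R→K) = 130.0° ✓; |RF| = 9.700 ✓; ∠(RF, FN) = 90.00° ✓; |FN| = 26.30 ✗.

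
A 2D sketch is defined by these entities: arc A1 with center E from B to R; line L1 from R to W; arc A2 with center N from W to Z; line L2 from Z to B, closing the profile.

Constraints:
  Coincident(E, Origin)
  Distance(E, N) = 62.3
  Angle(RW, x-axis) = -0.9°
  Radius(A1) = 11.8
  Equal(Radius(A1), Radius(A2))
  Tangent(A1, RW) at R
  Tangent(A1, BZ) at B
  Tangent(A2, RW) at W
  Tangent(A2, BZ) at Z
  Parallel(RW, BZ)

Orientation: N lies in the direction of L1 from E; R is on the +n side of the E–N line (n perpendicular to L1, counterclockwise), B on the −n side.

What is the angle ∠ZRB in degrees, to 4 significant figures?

69.25°

The slot axis is L1's direction at -0.9°, so u = (cos -0.9°, sin -0.9°) = (0.9999, -0.01571) and n = (−sin -0.9°, cos -0.9°) = (0.01571, 0.9999). E is at the origin and N lies 62.3 along u from E, so N = 62.3·u = (62.29, -0.9786). Tangency of A1 to both parallel lines with radius 11.8 puts R and B at E ± 11.8·n: R = (0.1853, 11.80), B = (-0.1853, -11.80). Equal radii place W and Z the same way about N: W = N + 11.8·n = (62.48, 10.82), Z = N − 11.8·n = (62.11, -12.78). Then cos ∠ZRB = RZ·RB / (|RZ||RB|), giving 69.25°.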